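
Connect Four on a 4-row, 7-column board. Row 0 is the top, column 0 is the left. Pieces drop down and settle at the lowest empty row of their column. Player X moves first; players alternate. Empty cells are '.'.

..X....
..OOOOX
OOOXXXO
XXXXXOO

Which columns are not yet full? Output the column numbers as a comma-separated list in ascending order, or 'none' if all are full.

Answer: 0,1,3,4,5,6

Derivation:
col 0: top cell = '.' → open
col 1: top cell = '.' → open
col 2: top cell = 'X' → FULL
col 3: top cell = '.' → open
col 4: top cell = '.' → open
col 5: top cell = '.' → open
col 6: top cell = '.' → open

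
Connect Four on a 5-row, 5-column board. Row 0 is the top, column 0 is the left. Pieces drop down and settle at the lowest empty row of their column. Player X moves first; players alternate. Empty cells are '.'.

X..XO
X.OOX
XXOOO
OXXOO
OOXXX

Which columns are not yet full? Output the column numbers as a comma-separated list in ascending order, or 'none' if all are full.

col 0: top cell = 'X' → FULL
col 1: top cell = '.' → open
col 2: top cell = '.' → open
col 3: top cell = 'X' → FULL
col 4: top cell = 'O' → FULL

Answer: 1,2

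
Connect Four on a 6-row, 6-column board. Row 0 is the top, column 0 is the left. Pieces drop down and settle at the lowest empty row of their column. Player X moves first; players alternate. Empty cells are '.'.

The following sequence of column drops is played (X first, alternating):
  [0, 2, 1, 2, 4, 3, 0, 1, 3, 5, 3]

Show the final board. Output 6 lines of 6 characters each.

Move 1: X drops in col 0, lands at row 5
Move 2: O drops in col 2, lands at row 5
Move 3: X drops in col 1, lands at row 5
Move 4: O drops in col 2, lands at row 4
Move 5: X drops in col 4, lands at row 5
Move 6: O drops in col 3, lands at row 5
Move 7: X drops in col 0, lands at row 4
Move 8: O drops in col 1, lands at row 4
Move 9: X drops in col 3, lands at row 4
Move 10: O drops in col 5, lands at row 5
Move 11: X drops in col 3, lands at row 3

Answer: ......
......
......
...X..
XOOX..
XXOOXO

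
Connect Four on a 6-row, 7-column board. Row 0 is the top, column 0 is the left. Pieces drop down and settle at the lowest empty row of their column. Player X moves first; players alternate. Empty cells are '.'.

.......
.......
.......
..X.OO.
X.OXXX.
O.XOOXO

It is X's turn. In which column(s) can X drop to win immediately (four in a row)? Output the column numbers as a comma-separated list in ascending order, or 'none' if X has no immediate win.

col 0: drop X → no win
col 1: drop X → no win
col 2: drop X → no win
col 3: drop X → no win
col 4: drop X → no win
col 5: drop X → no win
col 6: drop X → WIN!

Answer: 6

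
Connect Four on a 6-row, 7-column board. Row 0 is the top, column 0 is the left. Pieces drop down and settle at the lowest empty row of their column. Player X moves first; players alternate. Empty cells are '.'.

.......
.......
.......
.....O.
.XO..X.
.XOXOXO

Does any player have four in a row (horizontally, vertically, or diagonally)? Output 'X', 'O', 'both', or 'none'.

none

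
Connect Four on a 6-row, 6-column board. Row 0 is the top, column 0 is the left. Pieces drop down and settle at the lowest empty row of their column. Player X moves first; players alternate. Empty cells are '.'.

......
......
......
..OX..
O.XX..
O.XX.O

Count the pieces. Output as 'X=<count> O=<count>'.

X=5 O=4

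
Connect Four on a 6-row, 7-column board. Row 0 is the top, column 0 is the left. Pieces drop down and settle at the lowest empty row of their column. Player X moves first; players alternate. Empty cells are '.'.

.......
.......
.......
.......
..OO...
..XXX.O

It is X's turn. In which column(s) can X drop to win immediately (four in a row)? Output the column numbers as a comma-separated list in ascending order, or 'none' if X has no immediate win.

col 0: drop X → no win
col 1: drop X → WIN!
col 2: drop X → no win
col 3: drop X → no win
col 4: drop X → no win
col 5: drop X → WIN!
col 6: drop X → no win

Answer: 1,5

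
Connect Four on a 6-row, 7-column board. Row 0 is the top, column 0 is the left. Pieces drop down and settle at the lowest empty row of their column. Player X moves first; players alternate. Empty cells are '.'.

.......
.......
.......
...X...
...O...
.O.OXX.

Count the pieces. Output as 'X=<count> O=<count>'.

X=3 O=3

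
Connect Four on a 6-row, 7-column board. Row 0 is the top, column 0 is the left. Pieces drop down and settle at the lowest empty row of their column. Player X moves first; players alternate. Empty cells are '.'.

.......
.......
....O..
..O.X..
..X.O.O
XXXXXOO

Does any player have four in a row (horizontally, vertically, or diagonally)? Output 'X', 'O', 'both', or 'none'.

X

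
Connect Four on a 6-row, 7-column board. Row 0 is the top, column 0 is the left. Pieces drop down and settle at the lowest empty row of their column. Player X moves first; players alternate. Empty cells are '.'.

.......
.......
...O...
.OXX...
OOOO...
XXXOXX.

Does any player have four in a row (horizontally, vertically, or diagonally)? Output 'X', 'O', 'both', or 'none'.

O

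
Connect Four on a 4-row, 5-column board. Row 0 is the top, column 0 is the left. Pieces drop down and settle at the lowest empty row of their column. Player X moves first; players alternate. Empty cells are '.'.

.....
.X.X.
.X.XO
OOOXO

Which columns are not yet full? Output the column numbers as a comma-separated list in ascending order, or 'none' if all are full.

Answer: 0,1,2,3,4

Derivation:
col 0: top cell = '.' → open
col 1: top cell = '.' → open
col 2: top cell = '.' → open
col 3: top cell = '.' → open
col 4: top cell = '.' → open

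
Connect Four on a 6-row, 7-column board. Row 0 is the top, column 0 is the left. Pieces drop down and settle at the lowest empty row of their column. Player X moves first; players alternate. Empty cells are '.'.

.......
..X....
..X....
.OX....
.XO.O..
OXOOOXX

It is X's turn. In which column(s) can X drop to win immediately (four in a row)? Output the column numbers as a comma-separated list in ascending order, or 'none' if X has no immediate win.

col 0: drop X → no win
col 1: drop X → no win
col 2: drop X → WIN!
col 3: drop X → no win
col 4: drop X → no win
col 5: drop X → no win
col 6: drop X → no win

Answer: 2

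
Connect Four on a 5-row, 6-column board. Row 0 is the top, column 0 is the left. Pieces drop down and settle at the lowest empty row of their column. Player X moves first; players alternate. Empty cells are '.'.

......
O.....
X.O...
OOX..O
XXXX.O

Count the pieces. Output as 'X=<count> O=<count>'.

X=6 O=6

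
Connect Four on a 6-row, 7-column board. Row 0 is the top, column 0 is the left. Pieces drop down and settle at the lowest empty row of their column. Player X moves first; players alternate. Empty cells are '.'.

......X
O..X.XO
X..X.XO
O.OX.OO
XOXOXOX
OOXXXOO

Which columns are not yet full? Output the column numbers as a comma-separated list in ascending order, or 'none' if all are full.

col 0: top cell = '.' → open
col 1: top cell = '.' → open
col 2: top cell = '.' → open
col 3: top cell = '.' → open
col 4: top cell = '.' → open
col 5: top cell = '.' → open
col 6: top cell = 'X' → FULL

Answer: 0,1,2,3,4,5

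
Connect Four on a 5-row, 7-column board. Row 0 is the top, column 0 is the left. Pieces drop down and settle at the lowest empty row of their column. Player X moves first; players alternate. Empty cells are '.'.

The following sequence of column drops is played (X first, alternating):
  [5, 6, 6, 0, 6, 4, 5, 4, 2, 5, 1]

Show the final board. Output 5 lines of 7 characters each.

Move 1: X drops in col 5, lands at row 4
Move 2: O drops in col 6, lands at row 4
Move 3: X drops in col 6, lands at row 3
Move 4: O drops in col 0, lands at row 4
Move 5: X drops in col 6, lands at row 2
Move 6: O drops in col 4, lands at row 4
Move 7: X drops in col 5, lands at row 3
Move 8: O drops in col 4, lands at row 3
Move 9: X drops in col 2, lands at row 4
Move 10: O drops in col 5, lands at row 2
Move 11: X drops in col 1, lands at row 4

Answer: .......
.......
.....OX
....OXX
OXX.OXO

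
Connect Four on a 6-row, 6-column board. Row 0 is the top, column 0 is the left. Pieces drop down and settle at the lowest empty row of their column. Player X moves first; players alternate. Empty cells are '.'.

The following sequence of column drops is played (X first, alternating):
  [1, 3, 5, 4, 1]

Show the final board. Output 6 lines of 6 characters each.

Answer: ......
......
......
......
.X....
.X.OOX

Derivation:
Move 1: X drops in col 1, lands at row 5
Move 2: O drops in col 3, lands at row 5
Move 3: X drops in col 5, lands at row 5
Move 4: O drops in col 4, lands at row 5
Move 5: X drops in col 1, lands at row 4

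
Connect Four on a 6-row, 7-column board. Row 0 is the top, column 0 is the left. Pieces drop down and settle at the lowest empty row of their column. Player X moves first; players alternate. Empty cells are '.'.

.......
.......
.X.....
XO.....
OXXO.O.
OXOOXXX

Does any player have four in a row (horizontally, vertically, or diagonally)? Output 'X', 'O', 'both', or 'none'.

none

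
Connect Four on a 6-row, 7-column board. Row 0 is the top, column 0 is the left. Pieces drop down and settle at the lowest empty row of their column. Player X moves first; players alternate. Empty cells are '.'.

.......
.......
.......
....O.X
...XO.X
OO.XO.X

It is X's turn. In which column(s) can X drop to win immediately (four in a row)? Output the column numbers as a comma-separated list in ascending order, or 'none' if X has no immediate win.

Answer: 6

Derivation:
col 0: drop X → no win
col 1: drop X → no win
col 2: drop X → no win
col 3: drop X → no win
col 4: drop X → no win
col 5: drop X → no win
col 6: drop X → WIN!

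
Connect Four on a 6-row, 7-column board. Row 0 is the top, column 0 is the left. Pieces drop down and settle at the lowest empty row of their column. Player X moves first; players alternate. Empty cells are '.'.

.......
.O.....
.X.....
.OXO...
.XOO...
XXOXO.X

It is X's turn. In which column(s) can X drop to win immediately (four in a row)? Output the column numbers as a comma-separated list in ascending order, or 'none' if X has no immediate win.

col 0: drop X → no win
col 1: drop X → no win
col 2: drop X → no win
col 3: drop X → WIN!
col 4: drop X → no win
col 5: drop X → no win
col 6: drop X → no win

Answer: 3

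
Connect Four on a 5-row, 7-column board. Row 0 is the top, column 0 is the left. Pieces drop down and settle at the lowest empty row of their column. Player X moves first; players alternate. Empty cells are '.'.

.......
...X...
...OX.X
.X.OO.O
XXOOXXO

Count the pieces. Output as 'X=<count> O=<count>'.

X=8 O=7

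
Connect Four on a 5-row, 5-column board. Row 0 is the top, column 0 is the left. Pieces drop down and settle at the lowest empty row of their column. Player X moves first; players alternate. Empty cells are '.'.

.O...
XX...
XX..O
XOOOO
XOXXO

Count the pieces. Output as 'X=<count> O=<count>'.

X=8 O=8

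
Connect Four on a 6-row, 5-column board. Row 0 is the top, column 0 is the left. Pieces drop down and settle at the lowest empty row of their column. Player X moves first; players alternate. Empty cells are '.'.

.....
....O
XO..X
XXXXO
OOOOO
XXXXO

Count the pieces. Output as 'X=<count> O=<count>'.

X=10 O=9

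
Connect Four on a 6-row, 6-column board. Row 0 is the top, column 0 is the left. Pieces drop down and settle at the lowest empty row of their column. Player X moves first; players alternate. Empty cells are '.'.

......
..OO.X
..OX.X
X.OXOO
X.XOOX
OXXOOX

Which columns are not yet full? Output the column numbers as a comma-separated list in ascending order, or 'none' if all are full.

Answer: 0,1,2,3,4,5

Derivation:
col 0: top cell = '.' → open
col 1: top cell = '.' → open
col 2: top cell = '.' → open
col 3: top cell = '.' → open
col 4: top cell = '.' → open
col 5: top cell = '.' → open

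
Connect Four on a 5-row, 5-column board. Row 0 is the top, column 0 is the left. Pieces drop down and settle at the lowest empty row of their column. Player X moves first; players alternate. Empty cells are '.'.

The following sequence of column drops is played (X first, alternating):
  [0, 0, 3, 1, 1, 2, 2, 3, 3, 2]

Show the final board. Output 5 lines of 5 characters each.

Answer: .....
.....
..OX.
OXXO.
XOOX.

Derivation:
Move 1: X drops in col 0, lands at row 4
Move 2: O drops in col 0, lands at row 3
Move 3: X drops in col 3, lands at row 4
Move 4: O drops in col 1, lands at row 4
Move 5: X drops in col 1, lands at row 3
Move 6: O drops in col 2, lands at row 4
Move 7: X drops in col 2, lands at row 3
Move 8: O drops in col 3, lands at row 3
Move 9: X drops in col 3, lands at row 2
Move 10: O drops in col 2, lands at row 2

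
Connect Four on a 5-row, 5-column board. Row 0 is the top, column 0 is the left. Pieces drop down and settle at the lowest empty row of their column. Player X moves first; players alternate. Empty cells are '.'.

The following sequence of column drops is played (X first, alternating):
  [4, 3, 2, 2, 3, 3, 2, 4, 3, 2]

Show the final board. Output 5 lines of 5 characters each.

Answer: .....
..OX.
..XO.
..OXO
..XOX

Derivation:
Move 1: X drops in col 4, lands at row 4
Move 2: O drops in col 3, lands at row 4
Move 3: X drops in col 2, lands at row 4
Move 4: O drops in col 2, lands at row 3
Move 5: X drops in col 3, lands at row 3
Move 6: O drops in col 3, lands at row 2
Move 7: X drops in col 2, lands at row 2
Move 8: O drops in col 4, lands at row 3
Move 9: X drops in col 3, lands at row 1
Move 10: O drops in col 2, lands at row 1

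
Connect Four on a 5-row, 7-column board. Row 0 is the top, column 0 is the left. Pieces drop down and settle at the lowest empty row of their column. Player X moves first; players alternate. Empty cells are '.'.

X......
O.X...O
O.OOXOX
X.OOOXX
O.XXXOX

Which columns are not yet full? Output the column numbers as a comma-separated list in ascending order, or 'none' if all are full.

Answer: 1,2,3,4,5,6

Derivation:
col 0: top cell = 'X' → FULL
col 1: top cell = '.' → open
col 2: top cell = '.' → open
col 3: top cell = '.' → open
col 4: top cell = '.' → open
col 5: top cell = '.' → open
col 6: top cell = '.' → open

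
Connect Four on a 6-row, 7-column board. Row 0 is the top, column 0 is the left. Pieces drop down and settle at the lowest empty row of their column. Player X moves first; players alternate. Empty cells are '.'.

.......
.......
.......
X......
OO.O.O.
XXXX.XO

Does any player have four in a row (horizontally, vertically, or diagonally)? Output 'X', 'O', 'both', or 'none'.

X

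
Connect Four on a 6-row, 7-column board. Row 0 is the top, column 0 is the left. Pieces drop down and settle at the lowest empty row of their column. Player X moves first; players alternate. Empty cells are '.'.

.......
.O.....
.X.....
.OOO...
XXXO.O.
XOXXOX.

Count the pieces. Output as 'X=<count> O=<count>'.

X=8 O=8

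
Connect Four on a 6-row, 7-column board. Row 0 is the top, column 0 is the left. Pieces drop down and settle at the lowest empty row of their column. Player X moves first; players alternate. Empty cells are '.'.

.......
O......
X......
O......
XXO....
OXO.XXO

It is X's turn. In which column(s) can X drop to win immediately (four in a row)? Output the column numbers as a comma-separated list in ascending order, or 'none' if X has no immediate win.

Answer: none

Derivation:
col 0: drop X → no win
col 1: drop X → no win
col 2: drop X → no win
col 3: drop X → no win
col 4: drop X → no win
col 5: drop X → no win
col 6: drop X → no win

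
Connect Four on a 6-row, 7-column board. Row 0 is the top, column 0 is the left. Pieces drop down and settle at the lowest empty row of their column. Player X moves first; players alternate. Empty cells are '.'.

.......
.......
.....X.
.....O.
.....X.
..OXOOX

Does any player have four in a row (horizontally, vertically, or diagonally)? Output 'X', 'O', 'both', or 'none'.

none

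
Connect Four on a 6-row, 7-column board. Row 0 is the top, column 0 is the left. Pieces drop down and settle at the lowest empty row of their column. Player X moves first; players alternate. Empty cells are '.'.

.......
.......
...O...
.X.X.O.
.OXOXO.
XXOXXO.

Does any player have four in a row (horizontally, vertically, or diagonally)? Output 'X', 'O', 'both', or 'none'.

none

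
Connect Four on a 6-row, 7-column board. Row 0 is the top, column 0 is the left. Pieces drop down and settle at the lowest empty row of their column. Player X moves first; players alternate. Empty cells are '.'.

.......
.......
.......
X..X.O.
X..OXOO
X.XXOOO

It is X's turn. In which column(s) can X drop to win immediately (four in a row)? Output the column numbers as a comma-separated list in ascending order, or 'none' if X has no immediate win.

col 0: drop X → WIN!
col 1: drop X → WIN!
col 2: drop X → no win
col 3: drop X → no win
col 4: drop X → no win
col 5: drop X → no win
col 6: drop X → no win

Answer: 0,1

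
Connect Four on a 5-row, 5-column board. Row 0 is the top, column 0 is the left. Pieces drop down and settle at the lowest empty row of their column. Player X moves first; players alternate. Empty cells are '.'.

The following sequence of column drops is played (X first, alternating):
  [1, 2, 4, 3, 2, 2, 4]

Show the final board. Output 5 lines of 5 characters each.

Move 1: X drops in col 1, lands at row 4
Move 2: O drops in col 2, lands at row 4
Move 3: X drops in col 4, lands at row 4
Move 4: O drops in col 3, lands at row 4
Move 5: X drops in col 2, lands at row 3
Move 6: O drops in col 2, lands at row 2
Move 7: X drops in col 4, lands at row 3

Answer: .....
.....
..O..
..X.X
.XOOX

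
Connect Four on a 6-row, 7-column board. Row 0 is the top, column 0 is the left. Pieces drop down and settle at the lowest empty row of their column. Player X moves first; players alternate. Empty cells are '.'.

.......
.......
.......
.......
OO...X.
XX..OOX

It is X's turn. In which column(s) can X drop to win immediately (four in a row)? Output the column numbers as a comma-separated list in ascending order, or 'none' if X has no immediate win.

col 0: drop X → no win
col 1: drop X → no win
col 2: drop X → no win
col 3: drop X → no win
col 4: drop X → no win
col 5: drop X → no win
col 6: drop X → no win

Answer: none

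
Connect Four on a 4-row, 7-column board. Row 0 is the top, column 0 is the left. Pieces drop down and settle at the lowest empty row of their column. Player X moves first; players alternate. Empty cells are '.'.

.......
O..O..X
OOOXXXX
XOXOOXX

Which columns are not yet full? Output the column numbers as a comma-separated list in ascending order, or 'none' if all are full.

col 0: top cell = '.' → open
col 1: top cell = '.' → open
col 2: top cell = '.' → open
col 3: top cell = '.' → open
col 4: top cell = '.' → open
col 5: top cell = '.' → open
col 6: top cell = '.' → open

Answer: 0,1,2,3,4,5,6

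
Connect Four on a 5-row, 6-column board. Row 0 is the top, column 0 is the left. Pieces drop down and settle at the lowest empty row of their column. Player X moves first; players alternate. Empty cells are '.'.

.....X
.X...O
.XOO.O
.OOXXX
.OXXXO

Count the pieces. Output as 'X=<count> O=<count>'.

X=9 O=8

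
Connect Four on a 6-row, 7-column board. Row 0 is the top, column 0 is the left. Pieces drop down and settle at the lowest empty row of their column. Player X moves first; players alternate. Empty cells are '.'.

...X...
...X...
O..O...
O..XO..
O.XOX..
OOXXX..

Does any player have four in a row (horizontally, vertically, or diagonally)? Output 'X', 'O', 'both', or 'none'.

O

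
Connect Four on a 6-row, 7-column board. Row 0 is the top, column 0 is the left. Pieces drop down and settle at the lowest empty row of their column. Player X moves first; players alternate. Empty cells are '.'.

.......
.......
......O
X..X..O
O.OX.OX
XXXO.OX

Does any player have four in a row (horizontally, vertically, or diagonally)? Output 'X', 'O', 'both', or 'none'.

none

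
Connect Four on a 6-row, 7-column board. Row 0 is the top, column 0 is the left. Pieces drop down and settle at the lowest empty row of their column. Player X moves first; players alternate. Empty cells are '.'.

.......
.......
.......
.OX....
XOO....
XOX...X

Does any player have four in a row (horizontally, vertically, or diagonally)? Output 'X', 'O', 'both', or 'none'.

none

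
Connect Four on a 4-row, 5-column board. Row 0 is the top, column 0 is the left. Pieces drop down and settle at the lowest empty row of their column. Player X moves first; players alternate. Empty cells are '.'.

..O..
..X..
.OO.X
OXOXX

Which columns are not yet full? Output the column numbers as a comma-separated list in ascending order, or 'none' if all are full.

Answer: 0,1,3,4

Derivation:
col 0: top cell = '.' → open
col 1: top cell = '.' → open
col 2: top cell = 'O' → FULL
col 3: top cell = '.' → open
col 4: top cell = '.' → open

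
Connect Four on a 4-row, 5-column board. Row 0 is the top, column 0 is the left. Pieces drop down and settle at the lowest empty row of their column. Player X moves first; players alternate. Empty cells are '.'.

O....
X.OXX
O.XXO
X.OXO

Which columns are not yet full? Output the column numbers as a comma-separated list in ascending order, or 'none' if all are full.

Answer: 1,2,3,4

Derivation:
col 0: top cell = 'O' → FULL
col 1: top cell = '.' → open
col 2: top cell = '.' → open
col 3: top cell = '.' → open
col 4: top cell = '.' → open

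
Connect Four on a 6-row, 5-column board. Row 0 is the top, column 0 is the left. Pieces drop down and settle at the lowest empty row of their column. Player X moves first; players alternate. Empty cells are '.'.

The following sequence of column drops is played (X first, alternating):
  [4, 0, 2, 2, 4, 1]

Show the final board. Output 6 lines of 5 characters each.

Move 1: X drops in col 4, lands at row 5
Move 2: O drops in col 0, lands at row 5
Move 3: X drops in col 2, lands at row 5
Move 4: O drops in col 2, lands at row 4
Move 5: X drops in col 4, lands at row 4
Move 6: O drops in col 1, lands at row 5

Answer: .....
.....
.....
.....
..O.X
OOX.X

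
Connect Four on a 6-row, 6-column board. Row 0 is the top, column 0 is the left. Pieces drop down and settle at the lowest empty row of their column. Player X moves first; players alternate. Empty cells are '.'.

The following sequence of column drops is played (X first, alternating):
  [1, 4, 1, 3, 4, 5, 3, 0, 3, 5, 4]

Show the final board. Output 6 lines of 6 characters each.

Answer: ......
......
......
...XX.
.X.XXO
OX.OOO

Derivation:
Move 1: X drops in col 1, lands at row 5
Move 2: O drops in col 4, lands at row 5
Move 3: X drops in col 1, lands at row 4
Move 4: O drops in col 3, lands at row 5
Move 5: X drops in col 4, lands at row 4
Move 6: O drops in col 5, lands at row 5
Move 7: X drops in col 3, lands at row 4
Move 8: O drops in col 0, lands at row 5
Move 9: X drops in col 3, lands at row 3
Move 10: O drops in col 5, lands at row 4
Move 11: X drops in col 4, lands at row 3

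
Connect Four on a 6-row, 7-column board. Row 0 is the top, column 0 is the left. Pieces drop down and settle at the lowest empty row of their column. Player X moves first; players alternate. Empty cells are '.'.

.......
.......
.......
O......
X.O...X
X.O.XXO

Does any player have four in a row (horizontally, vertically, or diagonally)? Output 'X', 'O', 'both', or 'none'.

none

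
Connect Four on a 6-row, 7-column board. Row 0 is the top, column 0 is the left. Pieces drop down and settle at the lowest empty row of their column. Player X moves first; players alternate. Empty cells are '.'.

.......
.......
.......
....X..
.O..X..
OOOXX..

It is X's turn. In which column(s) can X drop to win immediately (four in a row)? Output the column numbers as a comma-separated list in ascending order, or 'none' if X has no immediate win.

col 0: drop X → no win
col 1: drop X → no win
col 2: drop X → no win
col 3: drop X → no win
col 4: drop X → WIN!
col 5: drop X → no win
col 6: drop X → no win

Answer: 4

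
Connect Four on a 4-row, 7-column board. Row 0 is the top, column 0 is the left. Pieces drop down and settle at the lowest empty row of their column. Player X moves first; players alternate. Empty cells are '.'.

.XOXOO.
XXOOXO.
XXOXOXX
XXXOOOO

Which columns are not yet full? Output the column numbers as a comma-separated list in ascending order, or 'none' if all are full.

Answer: 0,6

Derivation:
col 0: top cell = '.' → open
col 1: top cell = 'X' → FULL
col 2: top cell = 'O' → FULL
col 3: top cell = 'X' → FULL
col 4: top cell = 'O' → FULL
col 5: top cell = 'O' → FULL
col 6: top cell = '.' → open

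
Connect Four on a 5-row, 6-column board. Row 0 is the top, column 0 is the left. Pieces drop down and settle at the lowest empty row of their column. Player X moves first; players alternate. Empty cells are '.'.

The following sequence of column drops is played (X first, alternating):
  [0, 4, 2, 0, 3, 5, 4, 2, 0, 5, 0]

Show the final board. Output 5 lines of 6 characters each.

Answer: ......
X.....
X.....
O.O.XO
X.XXOO

Derivation:
Move 1: X drops in col 0, lands at row 4
Move 2: O drops in col 4, lands at row 4
Move 3: X drops in col 2, lands at row 4
Move 4: O drops in col 0, lands at row 3
Move 5: X drops in col 3, lands at row 4
Move 6: O drops in col 5, lands at row 4
Move 7: X drops in col 4, lands at row 3
Move 8: O drops in col 2, lands at row 3
Move 9: X drops in col 0, lands at row 2
Move 10: O drops in col 5, lands at row 3
Move 11: X drops in col 0, lands at row 1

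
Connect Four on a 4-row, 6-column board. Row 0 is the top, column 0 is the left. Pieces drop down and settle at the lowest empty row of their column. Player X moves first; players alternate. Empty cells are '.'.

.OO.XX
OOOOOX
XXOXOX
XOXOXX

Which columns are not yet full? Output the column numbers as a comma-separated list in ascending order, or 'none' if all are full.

Answer: 0,3

Derivation:
col 0: top cell = '.' → open
col 1: top cell = 'O' → FULL
col 2: top cell = 'O' → FULL
col 3: top cell = '.' → open
col 4: top cell = 'X' → FULL
col 5: top cell = 'X' → FULL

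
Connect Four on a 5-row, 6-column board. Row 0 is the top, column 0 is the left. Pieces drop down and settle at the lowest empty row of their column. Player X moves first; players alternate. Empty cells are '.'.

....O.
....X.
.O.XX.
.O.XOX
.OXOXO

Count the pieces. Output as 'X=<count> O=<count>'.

X=7 O=7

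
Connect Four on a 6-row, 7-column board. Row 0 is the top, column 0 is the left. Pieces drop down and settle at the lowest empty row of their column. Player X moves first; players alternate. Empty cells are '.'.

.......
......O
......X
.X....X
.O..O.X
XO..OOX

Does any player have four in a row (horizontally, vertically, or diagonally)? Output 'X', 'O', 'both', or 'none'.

X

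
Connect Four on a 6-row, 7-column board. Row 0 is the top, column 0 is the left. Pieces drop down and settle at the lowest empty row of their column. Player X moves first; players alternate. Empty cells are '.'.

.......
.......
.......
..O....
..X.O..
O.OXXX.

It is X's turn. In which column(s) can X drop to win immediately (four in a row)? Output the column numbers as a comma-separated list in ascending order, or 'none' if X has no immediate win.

Answer: 6

Derivation:
col 0: drop X → no win
col 1: drop X → no win
col 2: drop X → no win
col 3: drop X → no win
col 4: drop X → no win
col 5: drop X → no win
col 6: drop X → WIN!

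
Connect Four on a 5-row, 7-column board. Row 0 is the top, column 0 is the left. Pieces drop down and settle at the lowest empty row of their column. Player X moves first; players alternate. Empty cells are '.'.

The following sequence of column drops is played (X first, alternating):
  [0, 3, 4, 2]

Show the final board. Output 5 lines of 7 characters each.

Move 1: X drops in col 0, lands at row 4
Move 2: O drops in col 3, lands at row 4
Move 3: X drops in col 4, lands at row 4
Move 4: O drops in col 2, lands at row 4

Answer: .......
.......
.......
.......
X.OOX..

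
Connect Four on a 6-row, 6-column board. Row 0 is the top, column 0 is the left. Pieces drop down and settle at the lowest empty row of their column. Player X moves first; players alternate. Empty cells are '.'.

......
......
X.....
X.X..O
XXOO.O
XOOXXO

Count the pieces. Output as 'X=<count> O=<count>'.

X=8 O=7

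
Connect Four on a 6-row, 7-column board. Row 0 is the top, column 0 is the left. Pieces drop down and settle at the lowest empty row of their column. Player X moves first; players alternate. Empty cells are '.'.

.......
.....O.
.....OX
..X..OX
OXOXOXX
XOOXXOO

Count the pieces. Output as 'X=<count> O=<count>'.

X=10 O=10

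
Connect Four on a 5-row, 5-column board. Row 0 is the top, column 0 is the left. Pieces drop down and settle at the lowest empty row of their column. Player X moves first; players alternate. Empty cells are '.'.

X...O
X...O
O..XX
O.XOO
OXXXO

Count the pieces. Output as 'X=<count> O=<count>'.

X=8 O=8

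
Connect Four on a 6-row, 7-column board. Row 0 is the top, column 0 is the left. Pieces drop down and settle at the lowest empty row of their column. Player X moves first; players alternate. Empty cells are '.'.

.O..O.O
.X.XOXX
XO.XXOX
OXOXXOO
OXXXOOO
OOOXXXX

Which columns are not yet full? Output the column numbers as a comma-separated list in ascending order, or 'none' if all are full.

Answer: 0,2,3,5

Derivation:
col 0: top cell = '.' → open
col 1: top cell = 'O' → FULL
col 2: top cell = '.' → open
col 3: top cell = '.' → open
col 4: top cell = 'O' → FULL
col 5: top cell = '.' → open
col 6: top cell = 'O' → FULL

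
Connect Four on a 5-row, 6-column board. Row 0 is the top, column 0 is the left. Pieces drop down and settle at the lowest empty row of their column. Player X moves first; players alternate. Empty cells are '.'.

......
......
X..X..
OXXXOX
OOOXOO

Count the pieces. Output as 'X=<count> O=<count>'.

X=7 O=7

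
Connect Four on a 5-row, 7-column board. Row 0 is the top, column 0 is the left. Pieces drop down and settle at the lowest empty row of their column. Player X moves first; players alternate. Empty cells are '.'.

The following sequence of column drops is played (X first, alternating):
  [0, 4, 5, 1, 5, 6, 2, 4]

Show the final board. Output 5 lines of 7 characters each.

Answer: .......
.......
.......
....OX.
XOX.OXO

Derivation:
Move 1: X drops in col 0, lands at row 4
Move 2: O drops in col 4, lands at row 4
Move 3: X drops in col 5, lands at row 4
Move 4: O drops in col 1, lands at row 4
Move 5: X drops in col 5, lands at row 3
Move 6: O drops in col 6, lands at row 4
Move 7: X drops in col 2, lands at row 4
Move 8: O drops in col 4, lands at row 3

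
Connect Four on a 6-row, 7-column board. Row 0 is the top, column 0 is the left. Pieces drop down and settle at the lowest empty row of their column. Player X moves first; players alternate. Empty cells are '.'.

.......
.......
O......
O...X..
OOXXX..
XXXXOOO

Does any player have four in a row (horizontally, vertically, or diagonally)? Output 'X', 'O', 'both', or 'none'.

X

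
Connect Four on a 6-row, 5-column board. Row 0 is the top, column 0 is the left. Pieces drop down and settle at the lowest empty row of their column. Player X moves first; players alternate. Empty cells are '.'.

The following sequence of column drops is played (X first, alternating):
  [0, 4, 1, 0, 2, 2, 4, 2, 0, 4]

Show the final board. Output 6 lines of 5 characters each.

Answer: .....
.....
.....
X.O.O
O.O.X
XXX.O

Derivation:
Move 1: X drops in col 0, lands at row 5
Move 2: O drops in col 4, lands at row 5
Move 3: X drops in col 1, lands at row 5
Move 4: O drops in col 0, lands at row 4
Move 5: X drops in col 2, lands at row 5
Move 6: O drops in col 2, lands at row 4
Move 7: X drops in col 4, lands at row 4
Move 8: O drops in col 2, lands at row 3
Move 9: X drops in col 0, lands at row 3
Move 10: O drops in col 4, lands at row 3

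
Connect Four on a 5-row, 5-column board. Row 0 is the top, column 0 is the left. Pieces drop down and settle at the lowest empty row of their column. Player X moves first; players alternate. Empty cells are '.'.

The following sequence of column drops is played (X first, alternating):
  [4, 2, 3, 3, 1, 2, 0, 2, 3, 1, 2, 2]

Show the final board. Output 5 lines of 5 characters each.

Answer: ..O..
..X..
..OX.
.OOO.
XXOXX

Derivation:
Move 1: X drops in col 4, lands at row 4
Move 2: O drops in col 2, lands at row 4
Move 3: X drops in col 3, lands at row 4
Move 4: O drops in col 3, lands at row 3
Move 5: X drops in col 1, lands at row 4
Move 6: O drops in col 2, lands at row 3
Move 7: X drops in col 0, lands at row 4
Move 8: O drops in col 2, lands at row 2
Move 9: X drops in col 3, lands at row 2
Move 10: O drops in col 1, lands at row 3
Move 11: X drops in col 2, lands at row 1
Move 12: O drops in col 2, lands at row 0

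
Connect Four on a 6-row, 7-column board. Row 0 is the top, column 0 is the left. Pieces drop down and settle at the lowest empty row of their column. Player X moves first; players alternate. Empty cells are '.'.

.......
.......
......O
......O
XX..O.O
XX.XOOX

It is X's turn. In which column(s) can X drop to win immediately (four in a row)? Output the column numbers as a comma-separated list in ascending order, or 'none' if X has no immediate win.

Answer: 2

Derivation:
col 0: drop X → no win
col 1: drop X → no win
col 2: drop X → WIN!
col 3: drop X → no win
col 4: drop X → no win
col 5: drop X → no win
col 6: drop X → no win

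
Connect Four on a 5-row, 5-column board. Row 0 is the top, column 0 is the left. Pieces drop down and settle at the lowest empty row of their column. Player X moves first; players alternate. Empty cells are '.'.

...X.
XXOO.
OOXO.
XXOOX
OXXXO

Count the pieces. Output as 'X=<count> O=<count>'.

X=10 O=9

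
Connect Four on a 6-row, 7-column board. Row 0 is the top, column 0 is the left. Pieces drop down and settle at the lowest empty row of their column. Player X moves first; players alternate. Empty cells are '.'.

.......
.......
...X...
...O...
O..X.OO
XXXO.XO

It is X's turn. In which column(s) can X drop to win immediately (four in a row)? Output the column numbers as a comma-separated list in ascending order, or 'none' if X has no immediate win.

Answer: none

Derivation:
col 0: drop X → no win
col 1: drop X → no win
col 2: drop X → no win
col 3: drop X → no win
col 4: drop X → no win
col 5: drop X → no win
col 6: drop X → no win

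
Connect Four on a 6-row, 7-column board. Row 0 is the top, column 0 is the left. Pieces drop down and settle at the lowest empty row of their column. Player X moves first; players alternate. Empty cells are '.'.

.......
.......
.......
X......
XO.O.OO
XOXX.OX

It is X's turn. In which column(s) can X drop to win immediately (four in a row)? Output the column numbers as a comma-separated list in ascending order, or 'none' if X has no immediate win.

col 0: drop X → WIN!
col 1: drop X → no win
col 2: drop X → no win
col 3: drop X → no win
col 4: drop X → no win
col 5: drop X → no win
col 6: drop X → no win

Answer: 0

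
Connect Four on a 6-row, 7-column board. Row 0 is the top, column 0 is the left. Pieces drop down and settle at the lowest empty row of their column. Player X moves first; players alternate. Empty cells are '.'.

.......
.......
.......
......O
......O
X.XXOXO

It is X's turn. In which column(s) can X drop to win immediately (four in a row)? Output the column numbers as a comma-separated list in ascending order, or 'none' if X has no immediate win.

Answer: 1

Derivation:
col 0: drop X → no win
col 1: drop X → WIN!
col 2: drop X → no win
col 3: drop X → no win
col 4: drop X → no win
col 5: drop X → no win
col 6: drop X → no win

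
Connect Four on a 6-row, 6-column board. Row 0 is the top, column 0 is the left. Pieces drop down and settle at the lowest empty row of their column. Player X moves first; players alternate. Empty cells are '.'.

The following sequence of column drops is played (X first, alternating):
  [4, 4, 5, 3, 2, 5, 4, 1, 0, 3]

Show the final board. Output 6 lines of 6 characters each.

Move 1: X drops in col 4, lands at row 5
Move 2: O drops in col 4, lands at row 4
Move 3: X drops in col 5, lands at row 5
Move 4: O drops in col 3, lands at row 5
Move 5: X drops in col 2, lands at row 5
Move 6: O drops in col 5, lands at row 4
Move 7: X drops in col 4, lands at row 3
Move 8: O drops in col 1, lands at row 5
Move 9: X drops in col 0, lands at row 5
Move 10: O drops in col 3, lands at row 4

Answer: ......
......
......
....X.
...OOO
XOXOXX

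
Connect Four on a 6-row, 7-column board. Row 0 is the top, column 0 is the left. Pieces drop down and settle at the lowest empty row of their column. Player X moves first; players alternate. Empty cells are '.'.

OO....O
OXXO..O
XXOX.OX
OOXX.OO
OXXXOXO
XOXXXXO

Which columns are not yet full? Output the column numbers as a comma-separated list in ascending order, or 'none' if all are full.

Answer: 2,3,4,5

Derivation:
col 0: top cell = 'O' → FULL
col 1: top cell = 'O' → FULL
col 2: top cell = '.' → open
col 3: top cell = '.' → open
col 4: top cell = '.' → open
col 5: top cell = '.' → open
col 6: top cell = 'O' → FULL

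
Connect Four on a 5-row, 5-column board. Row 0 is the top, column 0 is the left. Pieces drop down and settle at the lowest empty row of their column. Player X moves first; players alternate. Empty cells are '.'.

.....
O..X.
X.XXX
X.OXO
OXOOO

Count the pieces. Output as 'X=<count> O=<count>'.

X=8 O=7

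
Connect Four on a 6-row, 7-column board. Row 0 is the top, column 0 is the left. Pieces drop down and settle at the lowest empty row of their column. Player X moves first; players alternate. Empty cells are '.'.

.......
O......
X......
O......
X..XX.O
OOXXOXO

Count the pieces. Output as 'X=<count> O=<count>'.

X=7 O=7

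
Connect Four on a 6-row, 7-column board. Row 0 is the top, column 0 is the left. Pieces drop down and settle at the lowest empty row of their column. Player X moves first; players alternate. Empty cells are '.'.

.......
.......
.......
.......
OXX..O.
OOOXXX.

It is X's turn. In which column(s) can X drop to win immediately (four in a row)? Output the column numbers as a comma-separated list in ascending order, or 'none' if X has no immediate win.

col 0: drop X → no win
col 1: drop X → no win
col 2: drop X → no win
col 3: drop X → no win
col 4: drop X → no win
col 5: drop X → no win
col 6: drop X → WIN!

Answer: 6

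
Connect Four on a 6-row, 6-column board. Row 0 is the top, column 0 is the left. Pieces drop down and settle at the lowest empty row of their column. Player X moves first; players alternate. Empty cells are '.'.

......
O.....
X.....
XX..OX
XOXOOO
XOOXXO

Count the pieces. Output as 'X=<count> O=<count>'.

X=9 O=9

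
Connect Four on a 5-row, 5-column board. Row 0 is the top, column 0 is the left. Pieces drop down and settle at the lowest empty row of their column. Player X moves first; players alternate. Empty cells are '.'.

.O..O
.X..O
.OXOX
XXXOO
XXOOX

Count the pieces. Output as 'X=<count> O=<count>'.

X=9 O=9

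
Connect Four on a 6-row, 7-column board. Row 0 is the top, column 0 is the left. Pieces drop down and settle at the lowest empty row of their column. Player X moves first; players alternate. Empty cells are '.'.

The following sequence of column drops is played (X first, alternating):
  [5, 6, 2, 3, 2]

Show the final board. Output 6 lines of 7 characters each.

Move 1: X drops in col 5, lands at row 5
Move 2: O drops in col 6, lands at row 5
Move 3: X drops in col 2, lands at row 5
Move 4: O drops in col 3, lands at row 5
Move 5: X drops in col 2, lands at row 4

Answer: .......
.......
.......
.......
..X....
..XO.XO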